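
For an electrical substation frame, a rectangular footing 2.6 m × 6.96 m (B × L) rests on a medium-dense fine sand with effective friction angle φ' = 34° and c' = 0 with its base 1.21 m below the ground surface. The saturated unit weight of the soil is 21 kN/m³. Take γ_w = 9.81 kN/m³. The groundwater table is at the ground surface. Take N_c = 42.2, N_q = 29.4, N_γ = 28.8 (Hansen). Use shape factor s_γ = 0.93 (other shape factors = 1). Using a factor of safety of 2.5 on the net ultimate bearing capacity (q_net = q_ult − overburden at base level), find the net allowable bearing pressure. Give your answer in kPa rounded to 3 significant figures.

γ' = 21 − 9.81 = 11.19 kN/m³ (submerged throughout). q = 11.19 × 1.21 = 13.54 kPa; the same γ' applies in the ½γBN_γ term.
q·N_q = 13.54 × 29.4 = 398.07 kPa
0.5·γ·B·N_γ·s_γ = 0.5 × 11.19 × 2.6 × 28.8 × 0.93 = 389.63 kPa
q_ult = 398.07 + 389.63 = 787.7 kPa.
q_net = 787.7 − 13.54 = 774.16 kPa.
q_all(net) = 774.16 / 2.5 = 309.66 kPa.

q_all(net) ≈ 310 kPa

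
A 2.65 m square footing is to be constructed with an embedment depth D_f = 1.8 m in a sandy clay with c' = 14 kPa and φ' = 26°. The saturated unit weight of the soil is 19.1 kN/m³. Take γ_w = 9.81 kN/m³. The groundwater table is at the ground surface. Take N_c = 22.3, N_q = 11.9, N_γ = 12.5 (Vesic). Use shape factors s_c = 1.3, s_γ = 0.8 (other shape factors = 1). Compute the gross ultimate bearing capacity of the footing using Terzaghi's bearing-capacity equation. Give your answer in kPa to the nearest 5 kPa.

q_ult ≈ 730 kPa

With the water table at the surface the whole profile is submerged: γ' = 19.1 − 9.81 = 9.29 kN/m³, so q = γ'·D_f = 16.722 kPa; the same γ' applies in the ½γBN_γ term.
q_ult = c·N_c·s_c + q·N_q + 0.5·γ·B·N_γ·s_γ
     = 14 × 22.3 × 1.3 + 16.722 × 11.9 + 0.5 × 9.29 × 2.65 × 12.5 × 0.8
     = 405.86 + 198.99 + 123.09 = 727.94 kPa.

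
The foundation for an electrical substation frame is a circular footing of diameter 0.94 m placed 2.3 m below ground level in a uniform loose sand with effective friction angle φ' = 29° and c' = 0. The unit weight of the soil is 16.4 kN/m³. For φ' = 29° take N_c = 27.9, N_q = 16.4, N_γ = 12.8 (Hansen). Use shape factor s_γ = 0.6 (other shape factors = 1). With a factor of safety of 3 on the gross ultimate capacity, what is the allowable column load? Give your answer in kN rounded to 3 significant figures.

Overburden at base level: q = 16.4 × 2.3 = 37.72 kPa.
Surcharge term q·N_q = 37.72 × 16.4 = 618.61 kPa; self-weight term 0.5·γ·B·N_γ·s_γ = 0.5 × 16.4 × 0.94 × 12.8 × 0.6 = 59.197 kPa.
q_ult = 618.61 + 59.197 = 677.81 kPa.
Gross allowable pressure q_all = 677.81 / 3 = 225.94 kPa.
Footing area = 0.694 m², so allowable column load = 225.94 × 0.694 = 156.8 kN.

P_all ≈ 157 kN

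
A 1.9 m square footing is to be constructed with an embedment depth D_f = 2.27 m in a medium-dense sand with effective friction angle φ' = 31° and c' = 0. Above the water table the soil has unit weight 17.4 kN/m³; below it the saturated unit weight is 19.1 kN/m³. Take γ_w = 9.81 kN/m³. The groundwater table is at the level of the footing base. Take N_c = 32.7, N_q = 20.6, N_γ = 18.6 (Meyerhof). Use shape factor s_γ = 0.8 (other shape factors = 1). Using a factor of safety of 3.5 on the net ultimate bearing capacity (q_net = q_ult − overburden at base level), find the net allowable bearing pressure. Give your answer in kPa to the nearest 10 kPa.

q_all(net) ≈ 260 kPa

Effective surcharge at the founding depth q = γ·D_f = 17.4 × 2.27 = 39.498 kPa.
The water table coincides with the base, so in the self-weight term γ → γ' = 9.29 kN/m³.
q_ult = q·N_q + 0.5·γ·B·N_γ·s_γ
     = 39.498 × 20.6 + 0.5 × 9.29 × 1.9 × 18.6 × 0.8
     = 813.66 + 131.32 = 944.98 kPa.
q_net = 944.98 − 39.498 = 905.48 kPa.
q_all(net) = 905.48 / 3.5 = 258.71 kPa.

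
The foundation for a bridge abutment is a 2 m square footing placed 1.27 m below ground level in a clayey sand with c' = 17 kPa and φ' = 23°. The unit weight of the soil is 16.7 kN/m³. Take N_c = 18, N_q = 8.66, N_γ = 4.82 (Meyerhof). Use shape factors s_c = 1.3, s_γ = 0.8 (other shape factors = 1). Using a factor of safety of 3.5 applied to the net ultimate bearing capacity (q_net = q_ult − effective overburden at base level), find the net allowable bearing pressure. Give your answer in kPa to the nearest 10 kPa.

q = γ·D_f = 16.7 × 1.27 = 21.209 kPa.
c·N_c·s_c = 17 × 18 × 1.3 = 397.8 kPa
q·N_q = 21.209 × 8.66 = 183.67 kPa
0.5·γ·B·N_γ·s_γ = 0.5 × 16.7 × 2 × 4.82 × 0.8 = 64.395 kPa
q_ult = 397.8 + 183.67 + 64.395 = 645.87 kPa.
Net ultimate: q_net = 645.87 − 21.209 = 624.66 kPa.
q_all(net) = 624.66 / 3.5 = 178.47 kPa.

q_all(net) ≈ 180 kPa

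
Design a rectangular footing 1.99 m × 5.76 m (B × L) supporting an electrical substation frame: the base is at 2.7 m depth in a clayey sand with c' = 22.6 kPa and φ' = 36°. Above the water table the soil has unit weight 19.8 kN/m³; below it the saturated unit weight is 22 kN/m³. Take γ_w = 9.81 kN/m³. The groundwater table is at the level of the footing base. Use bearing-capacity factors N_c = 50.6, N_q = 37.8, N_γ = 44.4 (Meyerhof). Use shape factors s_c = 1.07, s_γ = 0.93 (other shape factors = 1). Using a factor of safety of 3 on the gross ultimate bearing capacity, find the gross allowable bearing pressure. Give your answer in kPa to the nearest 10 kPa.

q_all ≈ 1250 kPa

Overburden at base level: q = 19.8 × 2.7 = 53.46 kPa.
Below the base the soil is submerged, so the ½γBN_γ term uses γ' = 22 − 9.81 = 12.19 kN/m³.
Cohesion term c·N_c·s_c = 22.6 × 50.6 × 1.07 = 1223.6 kPa; surcharge term q·N_q = 53.46 × 37.8 = 2020.8 kPa; self-weight term 0.5·γ·B·N_γ·s_γ = 0.5 × 12.19 × 1.99 × 44.4 × 0.93 = 500.83 kPa.
q_ult = 1223.6 + 2020.8 + 500.83 = 3745.2 kPa.
q_all = 3745.2 / 3 = 1248.4 kPa.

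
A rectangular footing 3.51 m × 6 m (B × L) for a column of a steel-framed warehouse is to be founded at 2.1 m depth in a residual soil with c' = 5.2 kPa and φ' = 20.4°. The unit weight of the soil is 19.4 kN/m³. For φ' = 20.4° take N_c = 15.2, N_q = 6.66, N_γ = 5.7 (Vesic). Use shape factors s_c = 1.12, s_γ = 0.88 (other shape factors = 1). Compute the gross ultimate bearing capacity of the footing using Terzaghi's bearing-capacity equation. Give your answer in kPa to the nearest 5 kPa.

q = γ·D_f = 19.4 × 2.1 = 40.74 kPa.
c·N_c·s_c = 5.2 × 15.2 × 1.12 = 88.525 kPa
q·N_q = 40.74 × 6.66 = 271.33 kPa
0.5·γ·B·N_γ·s_γ = 0.5 × 19.4 × 3.51 × 5.7 × 0.88 = 170.78 kPa
q_ult = 88.525 + 271.33 + 170.78 = 530.63 kPa.

q_ult ≈ 530 kPa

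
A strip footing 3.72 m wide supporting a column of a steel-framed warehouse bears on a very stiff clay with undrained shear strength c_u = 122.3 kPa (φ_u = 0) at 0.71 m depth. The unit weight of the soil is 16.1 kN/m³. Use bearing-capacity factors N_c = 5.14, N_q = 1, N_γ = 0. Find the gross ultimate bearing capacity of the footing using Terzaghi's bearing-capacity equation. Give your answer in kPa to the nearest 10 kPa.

q_ult ≈ 640 kPa

Effective surcharge at the founding depth q = γ·D_f = 16.1 × 0.71 = 11.431 kPa.
q_ult = c·N_c + q·N_q
     = 122.3 × 5.14 + 11.431 × 1
     = 628.62 + 11.431 = 640.05 kPa.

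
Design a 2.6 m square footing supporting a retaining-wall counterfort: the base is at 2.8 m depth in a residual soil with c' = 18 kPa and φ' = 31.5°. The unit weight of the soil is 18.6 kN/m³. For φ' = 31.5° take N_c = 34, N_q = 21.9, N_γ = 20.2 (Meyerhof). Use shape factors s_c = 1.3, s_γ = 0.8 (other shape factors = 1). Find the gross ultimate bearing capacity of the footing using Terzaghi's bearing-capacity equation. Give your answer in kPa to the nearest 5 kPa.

q_ult ≈ 2325 kPa

Effective surcharge at the founding depth q = γ·D_f = 18.6 × 2.8 = 52.08 kPa.
q_ult = c·N_c·s_c + q·N_q + 0.5·γ·B·N_γ·s_γ
     = 18 × 34 × 1.3 + 52.08 × 21.9 + 0.5 × 18.6 × 2.6 × 20.2 × 0.8
     = 795.6 + 1140.6 + 390.75 = 2326.9 kPa.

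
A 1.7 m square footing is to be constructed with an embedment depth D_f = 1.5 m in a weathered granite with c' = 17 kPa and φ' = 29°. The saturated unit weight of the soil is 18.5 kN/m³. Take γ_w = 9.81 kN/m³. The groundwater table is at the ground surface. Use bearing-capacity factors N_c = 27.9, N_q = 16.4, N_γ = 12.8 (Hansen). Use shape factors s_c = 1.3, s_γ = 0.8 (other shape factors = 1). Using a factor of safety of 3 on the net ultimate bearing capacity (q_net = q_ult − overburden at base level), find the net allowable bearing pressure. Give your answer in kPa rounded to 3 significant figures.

q_all(net) ≈ 298 kPa

Water table at ground surface, so effective unit weight γ' = 18.5 − 9.81 = 8.69 kN/m³ is used throughout; overburden q = 8.69 × 1.5 = 13.035 kPa; the same γ' applies in the ½γBN_γ term.
Cohesion term c·N_c·s_c = 17 × 27.9 × 1.3 = 616.59 kPa; surcharge term q·N_q = 13.035 × 16.4 = 213.77 kPa; self-weight term 0.5·γ·B·N_γ·s_γ = 0.5 × 8.69 × 1.7 × 12.8 × 0.8 = 75.638 kPa.
q_ult = 616.59 + 213.77 + 75.638 = 906 kPa.
q_net = 906 − 13.035 = 892.97 kPa.
q_all(net) = 892.97 / 3 = 297.66 kPa.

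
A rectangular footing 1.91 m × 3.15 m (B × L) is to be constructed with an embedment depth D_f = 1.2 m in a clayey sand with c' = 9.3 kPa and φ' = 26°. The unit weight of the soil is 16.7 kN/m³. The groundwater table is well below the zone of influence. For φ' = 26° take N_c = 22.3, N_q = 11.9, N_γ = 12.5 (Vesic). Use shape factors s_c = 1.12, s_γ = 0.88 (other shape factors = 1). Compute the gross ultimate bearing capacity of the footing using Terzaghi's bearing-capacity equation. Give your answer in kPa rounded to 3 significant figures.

q = γ·D_f = 16.7 × 1.2 = 20.04 kPa.
c·N_c·s_c = 9.3 × 22.3 × 1.12 = 232.28 kPa
q·N_q = 20.04 × 11.9 = 238.48 kPa
0.5·γ·B·N_γ·s_γ = 0.5 × 16.7 × 1.91 × 12.5 × 0.88 = 175.43 kPa
q_ult = 232.28 + 238.48 + 175.43 = 646.19 kPa.

q_ult ≈ 646 kPa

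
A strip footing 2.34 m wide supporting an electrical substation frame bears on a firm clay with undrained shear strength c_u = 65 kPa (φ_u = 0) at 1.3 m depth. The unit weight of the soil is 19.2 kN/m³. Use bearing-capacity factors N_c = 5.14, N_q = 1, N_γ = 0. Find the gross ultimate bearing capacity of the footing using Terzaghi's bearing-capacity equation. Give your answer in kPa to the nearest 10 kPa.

q_ult ≈ 360 kPa

Overburden at base level: q = 19.2 × 1.3 = 24.96 kPa.
Cohesion term c·N_c = 65 × 5.14 = 334.1 kPa; surcharge term q·N_q = 24.96 × 1 = 24.96 kPa.
q_ult = 334.1 + 24.96 = 359.06 kPa.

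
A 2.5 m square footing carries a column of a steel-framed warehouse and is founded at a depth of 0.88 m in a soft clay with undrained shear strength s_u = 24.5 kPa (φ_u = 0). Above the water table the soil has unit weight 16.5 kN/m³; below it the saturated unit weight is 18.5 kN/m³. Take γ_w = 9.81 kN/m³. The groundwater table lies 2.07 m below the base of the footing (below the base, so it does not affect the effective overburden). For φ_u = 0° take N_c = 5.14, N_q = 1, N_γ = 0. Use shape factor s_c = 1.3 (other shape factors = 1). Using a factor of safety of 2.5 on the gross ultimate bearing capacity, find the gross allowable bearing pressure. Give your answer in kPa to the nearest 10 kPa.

Overburden at base level: q = 16.5 × 0.88 = 14.52 kPa.
Cohesion term c·N_c·s_c = 24.5 × 5.14 × 1.3 = 163.71 kPa; surcharge term q·N_q = 14.52 × 1 = 14.52 kPa.
q_ult = 163.71 + 14.52 = 178.23 kPa.
q_all = 178.23 / 2.5 = 71.292 kPa.

q_all ≈ 70 kPa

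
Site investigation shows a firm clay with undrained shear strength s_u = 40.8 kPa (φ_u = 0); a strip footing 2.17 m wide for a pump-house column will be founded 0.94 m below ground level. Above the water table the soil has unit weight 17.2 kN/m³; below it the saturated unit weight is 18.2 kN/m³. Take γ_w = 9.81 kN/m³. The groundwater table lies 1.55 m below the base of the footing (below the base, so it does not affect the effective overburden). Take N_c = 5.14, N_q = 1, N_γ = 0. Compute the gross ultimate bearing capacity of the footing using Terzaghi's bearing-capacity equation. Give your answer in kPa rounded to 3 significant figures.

q_ult ≈ 226 kPa

q = γ·D_f = 17.2 × 0.94 = 16.168 kPa.
c·N_c = 40.8 × 5.14 = 209.71 kPa
q·N_q = 16.168 × 1 = 16.168 kPa
q_ult = 209.71 + 16.168 = 225.88 kPa.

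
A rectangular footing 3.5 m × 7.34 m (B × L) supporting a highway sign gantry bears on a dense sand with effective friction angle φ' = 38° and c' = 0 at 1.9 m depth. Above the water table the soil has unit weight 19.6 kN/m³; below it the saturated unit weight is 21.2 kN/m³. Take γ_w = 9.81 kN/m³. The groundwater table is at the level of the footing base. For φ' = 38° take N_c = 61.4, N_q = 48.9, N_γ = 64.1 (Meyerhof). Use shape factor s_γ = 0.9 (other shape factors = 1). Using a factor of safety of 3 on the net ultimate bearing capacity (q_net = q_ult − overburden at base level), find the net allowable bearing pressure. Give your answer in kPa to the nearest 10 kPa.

q = γ·D_f = 19.6 × 1.9 = 37.24 kPa.
For the ½γBN_γ term take γ' = 21.2 − 9.81 = 11.39 kN/m³ (soil below base is submerged).
q·N_q = 37.24 × 48.9 = 1821 kPa
0.5·γ·B·N_γ·s_γ = 0.5 × 11.39 × 3.5 × 64.1 × 0.9 = 1149.9 kPa
q_ult = 1821 + 1149.9 = 2970.9 kPa.
q_net = 2970.9 − 37.24 = 2933.7 kPa.
q_all(net) = 2933.7 / 3 = 977.9 kPa.

q_all(net) ≈ 980 kPa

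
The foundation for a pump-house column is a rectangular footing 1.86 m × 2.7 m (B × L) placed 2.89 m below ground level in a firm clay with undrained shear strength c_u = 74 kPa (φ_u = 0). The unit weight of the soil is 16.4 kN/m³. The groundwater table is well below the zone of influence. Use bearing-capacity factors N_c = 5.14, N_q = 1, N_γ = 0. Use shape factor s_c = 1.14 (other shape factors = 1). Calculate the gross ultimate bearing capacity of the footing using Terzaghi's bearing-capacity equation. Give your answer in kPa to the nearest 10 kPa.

q_ult ≈ 480 kPa

Effective surcharge at the founding depth q = γ·D_f = 16.4 × 2.89 = 47.396 kPa.
q_ult = c·N_c·s_c + q·N_q
     = 74 × 5.14 × 1.14 + 47.396 × 1
     = 433.61 + 47.396 = 481.01 kPa.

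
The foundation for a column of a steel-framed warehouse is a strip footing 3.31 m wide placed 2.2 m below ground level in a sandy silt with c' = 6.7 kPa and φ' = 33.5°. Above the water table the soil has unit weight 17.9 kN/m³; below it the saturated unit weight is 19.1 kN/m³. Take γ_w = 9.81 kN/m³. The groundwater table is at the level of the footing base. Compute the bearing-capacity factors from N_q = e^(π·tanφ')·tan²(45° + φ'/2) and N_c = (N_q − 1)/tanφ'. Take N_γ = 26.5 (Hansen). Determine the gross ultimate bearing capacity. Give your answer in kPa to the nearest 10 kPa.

tan33.5° = 0.6619, so N_q = e^(π×0.6619)·tan²(61.75°) = 7.999 × 3.464 = 27.71.
N_c = (27.71 − 1)/tan33.5° = 40.35.
q = γ·D_f = 17.9 × 2.2 = 39.38 kPa.
For the ½γBN_γ term take γ' = 19.1 − 9.81 = 9.29 kN/m³ (soil below base is submerged).
c·N_c = 6.7 × 40.351 = 270.35 kPa
q·N_q = 39.38 × 27.707 = 1091.1 kPa
0.5·γ·B·N_γ = 0.5 × 9.29 × 3.31 × 26.5 = 407.44 kPa
q_ult = 270.35 + 1091.1 + 407.44 = 1768.9 kPa.

q_ult ≈ 1770 kPa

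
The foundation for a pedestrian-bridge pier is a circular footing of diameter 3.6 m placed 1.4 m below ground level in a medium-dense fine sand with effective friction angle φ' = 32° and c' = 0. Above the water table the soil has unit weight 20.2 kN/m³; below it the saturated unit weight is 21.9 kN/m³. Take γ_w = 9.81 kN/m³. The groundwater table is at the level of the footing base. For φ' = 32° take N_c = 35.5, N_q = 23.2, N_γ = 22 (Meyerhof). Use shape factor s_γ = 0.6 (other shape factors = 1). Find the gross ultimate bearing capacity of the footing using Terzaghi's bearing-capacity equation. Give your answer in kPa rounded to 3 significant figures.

q_ult ≈ 943 kPa

Overburden at base level: q = 20.2 × 1.4 = 28.28 kPa.
Below the base the soil is submerged, so the ½γBN_γ term uses γ' = 21.9 − 9.81 = 12.09 kN/m³.
Surcharge term q·N_q = 28.28 × 23.2 = 656.1 kPa; self-weight term 0.5·γ·B·N_γ·s_γ = 0.5 × 12.09 × 3.6 × 22 × 0.6 = 287.26 kPa.
q_ult = 656.1 + 287.26 = 943.35 kPa.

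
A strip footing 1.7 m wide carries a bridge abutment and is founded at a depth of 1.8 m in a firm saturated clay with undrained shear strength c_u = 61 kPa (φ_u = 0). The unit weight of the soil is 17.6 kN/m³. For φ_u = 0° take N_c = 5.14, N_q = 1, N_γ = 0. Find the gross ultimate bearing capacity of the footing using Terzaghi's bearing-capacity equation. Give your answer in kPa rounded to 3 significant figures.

Overburden at base level: q = 17.6 × 1.8 = 31.68 kPa.
Cohesion term c·N_c = 61 × 5.14 = 313.54 kPa; surcharge term q·N_q = 31.68 × 1 = 31.68 kPa.
q_ult = 313.54 + 31.68 = 345.22 kPa.

q_ult ≈ 345 kPa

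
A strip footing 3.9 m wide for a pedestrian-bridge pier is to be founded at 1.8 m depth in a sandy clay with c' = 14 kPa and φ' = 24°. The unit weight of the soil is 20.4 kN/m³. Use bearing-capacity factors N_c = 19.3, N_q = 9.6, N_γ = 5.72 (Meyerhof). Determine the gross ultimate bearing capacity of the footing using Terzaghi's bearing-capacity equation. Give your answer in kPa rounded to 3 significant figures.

Effective surcharge at the founding depth q = γ·D_f = 20.4 × 1.8 = 36.72 kPa.
q_ult = c·N_c + q·N_q + 0.5·γ·B·N_γ
     = 14 × 19.3 + 36.72 × 9.6 + 0.5 × 20.4 × 3.9 × 5.72
     = 270.2 + 352.51 + 227.54 = 850.25 kPa.

q_ult ≈ 850 kPa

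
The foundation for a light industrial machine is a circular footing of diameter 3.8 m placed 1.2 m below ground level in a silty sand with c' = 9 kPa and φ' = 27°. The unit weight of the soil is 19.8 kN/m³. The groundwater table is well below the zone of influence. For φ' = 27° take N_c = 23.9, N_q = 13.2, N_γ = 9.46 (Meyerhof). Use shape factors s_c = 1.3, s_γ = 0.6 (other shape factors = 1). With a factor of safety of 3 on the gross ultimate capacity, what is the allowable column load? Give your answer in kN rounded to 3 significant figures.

P_all ≈ 3050 kN

Effective surcharge at the founding depth q = γ·D_f = 19.8 × 1.2 = 23.76 kPa.
q_ult = c·N_c·s_c + q·N_q + 0.5·γ·B·N_γ·s_γ
     = 9 × 23.9 × 1.3 + 23.76 × 13.2 + 0.5 × 19.8 × 3.8 × 9.46 × 0.6
     = 279.63 + 313.63 + 213.53 = 806.79 kPa.
Gross allowable pressure q_all = 806.79 / 3 = 268.93 kPa.
Footing area = 11.3411 m², so allowable column load = 268.93 × 11.3411 = 3050 kN.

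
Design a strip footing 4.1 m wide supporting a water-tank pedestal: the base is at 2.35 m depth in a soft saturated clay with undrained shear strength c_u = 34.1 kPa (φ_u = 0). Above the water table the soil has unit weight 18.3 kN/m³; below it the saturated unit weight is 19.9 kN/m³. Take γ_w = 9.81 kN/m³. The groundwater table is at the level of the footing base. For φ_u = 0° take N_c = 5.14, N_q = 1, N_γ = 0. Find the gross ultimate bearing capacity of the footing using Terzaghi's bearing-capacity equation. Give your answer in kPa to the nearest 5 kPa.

Effective surcharge at the founding depth q = γ·D_f = 18.3 × 2.35 = 43.005 kPa.
q_ult = c·N_c + q·N_q
     = 34.1 × 5.14 + 43.005 × 1
     = 175.27 + 43.005 = 218.28 kPa.

q_ult ≈ 220 kPa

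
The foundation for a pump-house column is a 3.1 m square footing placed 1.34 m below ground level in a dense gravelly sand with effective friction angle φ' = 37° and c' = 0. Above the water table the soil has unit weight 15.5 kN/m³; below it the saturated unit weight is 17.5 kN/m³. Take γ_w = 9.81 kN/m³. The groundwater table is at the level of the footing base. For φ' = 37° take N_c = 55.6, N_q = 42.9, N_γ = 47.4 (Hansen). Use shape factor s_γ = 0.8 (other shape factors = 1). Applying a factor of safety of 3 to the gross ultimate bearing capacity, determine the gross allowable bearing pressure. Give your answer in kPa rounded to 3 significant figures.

q_all ≈ 448 kPa

Overburden at base level: q = 15.5 × 1.34 = 20.77 kPa.
Below the base the soil is submerged, so the ½γBN_γ term uses γ' = 17.5 − 9.81 = 7.69 kN/m³.
Surcharge term q·N_q = 20.77 × 42.9 = 891.03 kPa; self-weight term 0.5·γ·B·N_γ·s_γ = 0.5 × 7.69 × 3.1 × 47.4 × 0.8 = 451.99 kPa.
q_ult = 891.03 + 451.99 = 1343 kPa.
q_all = q_ult / FS = 1343 / 3 = 447.67 kPa.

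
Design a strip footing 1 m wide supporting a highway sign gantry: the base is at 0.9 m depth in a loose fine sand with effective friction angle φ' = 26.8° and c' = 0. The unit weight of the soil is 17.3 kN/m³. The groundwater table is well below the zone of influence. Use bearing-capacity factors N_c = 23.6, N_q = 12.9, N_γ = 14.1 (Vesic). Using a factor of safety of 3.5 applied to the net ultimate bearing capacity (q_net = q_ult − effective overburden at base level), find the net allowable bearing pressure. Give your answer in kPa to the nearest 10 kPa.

q_all(net) ≈ 90 kPa

q = γ·D_f = 17.3 × 0.9 = 15.57 kPa.
q·N_q = 15.57 × 12.9 = 200.85 kPa
0.5·γ·B·N_γ = 0.5 × 17.3 × 1 × 14.1 = 121.97 kPa
q_ult = 200.85 + 121.97 = 322.82 kPa.
Net ultimate: q_net = 322.82 − 15.57 = 307.25 kPa.
q_all(net) = 307.25 / 3.5 = 87.785 kPa.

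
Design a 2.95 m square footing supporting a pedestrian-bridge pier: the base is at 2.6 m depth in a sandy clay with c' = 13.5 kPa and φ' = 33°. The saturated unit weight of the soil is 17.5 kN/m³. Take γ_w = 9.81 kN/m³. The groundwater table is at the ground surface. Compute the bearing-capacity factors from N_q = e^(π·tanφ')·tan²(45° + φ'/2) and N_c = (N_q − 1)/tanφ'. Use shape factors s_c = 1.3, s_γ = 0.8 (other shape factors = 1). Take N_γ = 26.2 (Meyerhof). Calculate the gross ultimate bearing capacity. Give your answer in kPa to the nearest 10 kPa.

tan33° = 0.6494, so N_q = e^(π×0.6494)·tan²(61.5°) = 7.692 × 3.392 = 26.09.
N_c = (26.09 − 1)/tan33° = 38.64.
γ' = 17.5 − 9.81 = 7.69 kN/m³ (submerged throughout). q = 7.69 × 2.6 = 19.994 kPa; the same γ' applies in the ½γBN_γ term.
c·N_c·s_c = 13.5 × 38.638 × 1.3 = 678.1 kPa
q·N_q = 19.994 × 26.092 = 521.68 kPa
0.5·γ·B·N_γ·s_γ = 0.5 × 7.69 × 2.95 × 26.2 × 0.8 = 237.74 kPa
q_ult = 678.1 + 521.68 + 237.74 = 1437.5 kPa.

q_ult ≈ 1440 kPa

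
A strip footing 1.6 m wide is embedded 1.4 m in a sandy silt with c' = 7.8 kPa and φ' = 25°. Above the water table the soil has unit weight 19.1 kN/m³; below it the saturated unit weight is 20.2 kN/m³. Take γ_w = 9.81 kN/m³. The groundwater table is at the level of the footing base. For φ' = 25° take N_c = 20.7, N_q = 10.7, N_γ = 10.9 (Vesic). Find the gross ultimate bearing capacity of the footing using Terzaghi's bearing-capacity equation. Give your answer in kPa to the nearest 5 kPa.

q = γ·D_f = 19.1 × 1.4 = 26.74 kPa.
For the ½γBN_γ term take γ' = 20.2 − 9.81 = 10.39 kN/m³ (soil below base is submerged).
c·N_c = 7.8 × 20.7 = 161.46 kPa
q·N_q = 26.74 × 10.7 = 286.12 kPa
0.5·γ·B·N_γ = 0.5 × 10.39 × 1.6 × 10.9 = 90.601 kPa
q_ult = 161.46 + 286.12 + 90.601 = 538.18 kPa.

q_ult ≈ 540 kPa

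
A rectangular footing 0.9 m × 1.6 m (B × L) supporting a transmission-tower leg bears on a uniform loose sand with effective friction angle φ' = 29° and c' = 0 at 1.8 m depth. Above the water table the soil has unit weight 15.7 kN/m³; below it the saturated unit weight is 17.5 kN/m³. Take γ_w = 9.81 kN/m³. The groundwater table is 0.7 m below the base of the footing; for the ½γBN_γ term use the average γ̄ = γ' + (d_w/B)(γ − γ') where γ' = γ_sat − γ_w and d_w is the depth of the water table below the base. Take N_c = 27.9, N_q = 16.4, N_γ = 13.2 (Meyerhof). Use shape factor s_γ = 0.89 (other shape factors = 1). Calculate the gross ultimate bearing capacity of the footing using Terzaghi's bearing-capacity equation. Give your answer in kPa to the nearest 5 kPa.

q = γ·D_f = 15.7 × 1.8 = 28.26 kPa.
γ' = 7.69 kN/m³; averaging over the depth B below the base, γ̄ = γ' + (d_w/B)(γ − γ') = 13.92 kN/m³.
q·N_q = 28.26 × 16.4 = 463.46 kPa
0.5·γ·B·N_γ·s_γ = 0.5 × 13.92 × 0.9 × 13.2 × 0.89 = 73.589 kPa
q_ult = 463.46 + 73.589 = 537.05 kPa.

q_ult ≈ 535 kPa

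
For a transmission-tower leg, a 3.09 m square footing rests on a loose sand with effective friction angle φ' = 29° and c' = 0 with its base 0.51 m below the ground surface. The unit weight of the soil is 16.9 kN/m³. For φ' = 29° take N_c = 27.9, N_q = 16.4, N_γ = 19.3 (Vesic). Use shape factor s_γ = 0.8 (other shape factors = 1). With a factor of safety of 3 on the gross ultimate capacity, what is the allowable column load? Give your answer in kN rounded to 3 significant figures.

q = γ·D_f = 16.9 × 0.51 = 8.619 kPa.
q·N_q = 8.619 × 16.4 = 141.35 kPa
0.5·γ·B·N_γ·s_γ = 0.5 × 16.9 × 3.09 × 19.3 × 0.8 = 403.15 kPa
q_ult = 141.35 + 403.15 = 544.5 kPa.
Gross allowable pressure q_all = 544.5 / 3 = 181.5 kPa.
Footing area = 9.5481 m², so allowable column load = 181.5 × 9.5481 = 1733 kN.

P_all ≈ 1730 kN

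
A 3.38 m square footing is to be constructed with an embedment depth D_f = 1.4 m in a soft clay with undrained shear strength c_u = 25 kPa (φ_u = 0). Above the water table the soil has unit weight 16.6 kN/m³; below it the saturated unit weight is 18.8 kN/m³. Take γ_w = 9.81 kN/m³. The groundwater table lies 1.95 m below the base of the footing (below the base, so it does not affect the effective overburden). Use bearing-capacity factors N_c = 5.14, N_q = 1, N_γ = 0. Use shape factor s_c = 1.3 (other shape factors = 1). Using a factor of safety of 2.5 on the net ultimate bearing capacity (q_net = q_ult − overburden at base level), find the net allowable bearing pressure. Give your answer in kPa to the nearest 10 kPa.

q_all(net) ≈ 70 kPa

Overburden at base level: q = 16.6 × 1.4 = 23.24 kPa.
Cohesion term c·N_c·s_c = 25 × 5.14 × 1.3 = 167.05 kPa; surcharge term q·N_q = 23.24 × 1 = 23.24 kPa.
q_ult = 167.05 + 23.24 = 190.29 kPa.
q_net = 190.29 − 23.24 = 167.05 kPa.
q_all(net) = 167.05 / 2.5 = 66.82 kPa.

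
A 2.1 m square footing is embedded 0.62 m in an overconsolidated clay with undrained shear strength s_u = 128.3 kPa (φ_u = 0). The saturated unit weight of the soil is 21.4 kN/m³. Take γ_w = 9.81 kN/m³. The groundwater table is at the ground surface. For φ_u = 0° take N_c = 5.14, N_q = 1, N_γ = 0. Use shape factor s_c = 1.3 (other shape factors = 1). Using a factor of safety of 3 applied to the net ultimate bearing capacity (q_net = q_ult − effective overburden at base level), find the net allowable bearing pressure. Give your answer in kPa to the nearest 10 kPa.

q_all(net) ≈ 290 kPa

γ' = 21.4 − 9.81 = 11.59 kN/m³ (submerged throughout). q = 11.59 × 0.62 = 7.1858 kPa.
c·N_c·s_c = 128.3 × 5.14 × 1.3 = 857.3 kPa
q·N_q = 7.1858 × 1 = 7.1858 kPa
q_ult = 857.3 + 7.1858 = 864.49 kPa.
Net ultimate: q_net = 864.49 − 7.1858 = 857.3 kPa.
q_all(net) = 857.3 / 3 = 285.77 kPa.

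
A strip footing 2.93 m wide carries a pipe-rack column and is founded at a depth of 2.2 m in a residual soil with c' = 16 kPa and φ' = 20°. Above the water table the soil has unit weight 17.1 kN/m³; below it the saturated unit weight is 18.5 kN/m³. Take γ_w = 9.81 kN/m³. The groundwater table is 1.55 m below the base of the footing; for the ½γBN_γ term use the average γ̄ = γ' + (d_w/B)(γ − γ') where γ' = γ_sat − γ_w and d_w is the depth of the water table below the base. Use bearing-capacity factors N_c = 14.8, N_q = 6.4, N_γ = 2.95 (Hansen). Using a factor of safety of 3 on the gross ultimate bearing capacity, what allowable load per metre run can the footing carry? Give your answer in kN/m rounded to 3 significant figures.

Effective surcharge at the founding depth q = γ·D_f = 17.1 × 2.2 = 37.62 kPa.
With d_w = 1.55 m < B, γ̄ = 8.69 + (1.55/2.93) × (17.1 − 8.69) = 13.139 kN/m³.
q_ult = c·N_c + q·N_q + 0.5·γ·B·N_γ
     = 16 × 14.8 + 37.62 × 6.4 + 0.5 × 13.139 × 2.93 × 2.95
     = 236.8 + 240.77 + 56.783 = 534.35 kPa.
Gross allowable pressure q_all = 534.35 / 3 = 178.12 kPa.
Allowable wall load = q_all × B = 178.12 × 2.93 = 521.88 kN per metre run.

≈ 522 kN/m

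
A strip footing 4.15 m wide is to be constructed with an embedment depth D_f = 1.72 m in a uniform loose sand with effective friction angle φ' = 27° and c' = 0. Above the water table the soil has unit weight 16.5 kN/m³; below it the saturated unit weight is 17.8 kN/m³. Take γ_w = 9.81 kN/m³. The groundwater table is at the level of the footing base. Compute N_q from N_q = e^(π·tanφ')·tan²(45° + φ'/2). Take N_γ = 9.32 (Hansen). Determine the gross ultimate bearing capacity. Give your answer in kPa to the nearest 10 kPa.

tan27° = 0.5095, so N_q = e^(π×0.5095)·tan²(58.5°) = 4.957 × 2.663 = 13.2.
Overburden at base level: q = 16.5 × 1.72 = 28.38 kPa.
Below the base the soil is submerged, so the ½γBN_γ term uses γ' = 17.8 − 9.81 = 7.99 kN/m³.
Surcharge term q·N_q = 28.38 × 13.199 = 374.59 kPa; self-weight term 0.5·γ·B·N_γ = 0.5 × 7.99 × 4.15 × 9.32 = 154.52 kPa.
q_ult = 374.59 + 154.52 = 529.11 kPa.

q_ult ≈ 530 kPa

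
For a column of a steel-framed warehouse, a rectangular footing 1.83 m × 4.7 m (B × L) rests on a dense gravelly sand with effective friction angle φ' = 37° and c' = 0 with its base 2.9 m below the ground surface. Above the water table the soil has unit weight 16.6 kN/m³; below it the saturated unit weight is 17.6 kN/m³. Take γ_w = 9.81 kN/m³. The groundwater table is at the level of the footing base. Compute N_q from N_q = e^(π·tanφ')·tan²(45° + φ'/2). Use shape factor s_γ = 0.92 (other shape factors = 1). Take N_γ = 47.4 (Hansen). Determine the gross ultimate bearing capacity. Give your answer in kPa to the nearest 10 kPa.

tan37° = 0.7536, so N_q = e^(π×0.7536)·tan²(63.5°) = 10.669 × 4.023 = 42.92.
Effective surcharge at the founding depth q = γ·D_f = 16.6 × 2.9 = 48.14 kPa.
The water table coincides with the base, so in the self-weight term γ → γ' = 7.79 kN/m³.
q_ult = q·N_q + 0.5·γ·B·N_γ·s_γ
     = 48.14 × 42.92 + 0.5 × 7.79 × 1.83 × 47.4 × 0.92
     = 2066.2 + 310.83 = 2377 kPa.

q_ult ≈ 2380 kPa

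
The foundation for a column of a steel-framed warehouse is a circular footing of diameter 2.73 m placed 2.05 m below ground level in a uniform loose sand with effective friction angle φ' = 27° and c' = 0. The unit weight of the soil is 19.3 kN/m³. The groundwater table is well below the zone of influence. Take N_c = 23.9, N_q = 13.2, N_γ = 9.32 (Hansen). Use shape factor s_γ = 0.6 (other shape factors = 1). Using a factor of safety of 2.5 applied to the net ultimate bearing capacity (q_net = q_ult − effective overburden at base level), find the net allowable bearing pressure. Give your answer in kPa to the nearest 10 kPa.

Overburden at base level: q = 19.3 × 2.05 = 39.565 kPa.
Surcharge term q·N_q = 39.565 × 13.2 = 522.26 kPa; self-weight term 0.5·γ·B·N_γ·s_γ = 0.5 × 19.3 × 2.73 × 9.32 × 0.6 = 147.32 kPa.
q_ult = 522.26 + 147.32 = 669.58 kPa.
Net ultimate: q_net = 669.58 − 39.565 = 630.01 kPa.
q_all(net) = 630.01 / 2.5 = 252 kPa.

q_all(net) ≈ 250 kPa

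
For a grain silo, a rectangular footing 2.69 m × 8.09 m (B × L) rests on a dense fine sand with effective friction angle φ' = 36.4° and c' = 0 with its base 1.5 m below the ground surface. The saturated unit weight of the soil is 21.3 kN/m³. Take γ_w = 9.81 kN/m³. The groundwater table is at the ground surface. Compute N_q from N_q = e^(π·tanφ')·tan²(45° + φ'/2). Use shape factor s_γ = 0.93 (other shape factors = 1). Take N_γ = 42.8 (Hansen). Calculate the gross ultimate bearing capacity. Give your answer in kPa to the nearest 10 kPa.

tan36.4° = 0.7373, so N_q = e^(π×0.7373)·tan²(63.2°) = 10.137 × 3.919 = 39.73.
With the water table at the surface the whole profile is submerged: γ' = 21.3 − 9.81 = 11.49 kN/m³, so q = γ'·D_f = 17.235 kPa; the same γ' applies in the ½γBN_γ term.
q_ult = q·N_q + 0.5·γ·B·N_γ·s_γ
     = 17.235 × 39.727 + 0.5 × 11.49 × 2.69 × 42.8 × 0.93
     = 684.7 + 615.13 = 1299.8 kPa.

q_ult ≈ 1300 kPa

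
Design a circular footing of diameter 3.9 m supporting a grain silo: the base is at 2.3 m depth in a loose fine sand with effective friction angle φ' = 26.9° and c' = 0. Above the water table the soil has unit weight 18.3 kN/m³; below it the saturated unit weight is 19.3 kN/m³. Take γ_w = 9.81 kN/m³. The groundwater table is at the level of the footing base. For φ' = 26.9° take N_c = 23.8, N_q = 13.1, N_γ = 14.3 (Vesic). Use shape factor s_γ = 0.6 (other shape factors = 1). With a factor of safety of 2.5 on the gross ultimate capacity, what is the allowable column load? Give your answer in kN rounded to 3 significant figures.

Effective surcharge at the founding depth q = γ·D_f = 18.3 × 2.3 = 42.09 kPa.
The water table coincides with the base, so in the self-weight term γ → γ' = 9.49 kN/m³.
q_ult = q·N_q + 0.5·γ·B·N_γ·s_γ
     = 42.09 × 13.1 + 0.5 × 9.49 × 3.9 × 14.3 × 0.6
     = 551.38 + 158.78 = 710.16 kPa.
Gross allowable pressure q_all = 710.16 / 2.5 = 284.06 kPa.
Footing area = 11.9459 m², so allowable column load = 284.06 × 11.9459 = 3393.4 kN.

P_all ≈ 3390 kN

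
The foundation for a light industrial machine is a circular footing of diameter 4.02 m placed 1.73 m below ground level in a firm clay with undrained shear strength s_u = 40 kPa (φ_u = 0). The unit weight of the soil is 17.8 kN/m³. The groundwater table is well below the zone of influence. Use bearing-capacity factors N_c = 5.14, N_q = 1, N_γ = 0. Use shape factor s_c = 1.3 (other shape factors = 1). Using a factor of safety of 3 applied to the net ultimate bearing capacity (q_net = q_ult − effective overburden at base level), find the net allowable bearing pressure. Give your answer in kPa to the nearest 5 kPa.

q = γ·D_f = 17.8 × 1.73 = 30.794 kPa.
c·N_c·s_c = 40 × 5.14 × 1.3 = 267.28 kPa
q·N_q = 30.794 × 1 = 30.794 kPa
q_ult = 267.28 + 30.794 = 298.07 kPa.
Net ultimate: q_net = 298.07 − 30.794 = 267.28 kPa.
q_all(net) = 267.28 / 3 = 89.093 kPa.

q_all(net) ≈ 90 kPa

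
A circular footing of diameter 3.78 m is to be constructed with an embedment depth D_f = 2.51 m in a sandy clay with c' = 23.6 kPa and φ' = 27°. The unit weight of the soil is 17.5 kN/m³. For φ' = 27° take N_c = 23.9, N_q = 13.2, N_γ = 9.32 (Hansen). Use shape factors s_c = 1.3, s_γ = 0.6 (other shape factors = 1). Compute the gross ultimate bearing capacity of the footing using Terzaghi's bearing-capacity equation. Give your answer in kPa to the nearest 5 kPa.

q_ult ≈ 1500 kPa

Effective surcharge at the founding depth q = γ·D_f = 17.5 × 2.51 = 43.925 kPa.
q_ult = c·N_c·s_c + q·N_q + 0.5·γ·B·N_γ·s_γ
     = 23.6 × 23.9 × 1.3 + 43.925 × 13.2 + 0.5 × 17.5 × 3.78 × 9.32 × 0.6
     = 733.25 + 579.81 + 184.96 = 1498 kPa.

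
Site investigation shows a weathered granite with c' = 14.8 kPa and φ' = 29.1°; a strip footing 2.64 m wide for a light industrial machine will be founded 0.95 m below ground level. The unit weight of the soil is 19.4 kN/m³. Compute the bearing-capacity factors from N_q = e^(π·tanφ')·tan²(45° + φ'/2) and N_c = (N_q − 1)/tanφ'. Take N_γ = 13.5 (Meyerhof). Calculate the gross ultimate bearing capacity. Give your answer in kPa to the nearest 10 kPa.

q_ult ≈ 1070 kPa

tan29.1° = 0.5566, so N_q = e^(π×0.5566)·tan²(59.55°) = 5.746 × 2.894 = 16.63.
N_c = (16.63 − 1)/tan29.1° = 28.08.
q = γ·D_f = 19.4 × 0.95 = 18.43 kPa.
c·N_c = 14.8 × 28.078 = 415.55 kPa
q·N_q = 18.43 × 16.628 = 306.45 kPa
0.5·γ·B·N_γ = 0.5 × 19.4 × 2.64 × 13.5 = 345.71 kPa
q_ult = 415.55 + 306.45 + 345.71 = 1067.7 kPa.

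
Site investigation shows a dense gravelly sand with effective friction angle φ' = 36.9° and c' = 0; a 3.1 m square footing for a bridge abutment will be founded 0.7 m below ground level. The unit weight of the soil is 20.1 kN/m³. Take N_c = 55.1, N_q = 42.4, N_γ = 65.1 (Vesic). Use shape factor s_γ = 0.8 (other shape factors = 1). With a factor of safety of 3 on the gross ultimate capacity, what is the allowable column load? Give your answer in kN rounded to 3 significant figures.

Effective surcharge at the founding depth q = γ·D_f = 20.1 × 0.7 = 14.07 kPa.
q_ult = q·N_q + 0.5·γ·B·N_γ·s_γ
     = 14.07 × 42.4 + 0.5 × 20.1 × 3.1 × 65.1 × 0.8
     = 596.57 + 1622.6 = 2219.1 kPa.
Gross allowable pressure q_all = 2219.1 / 3 = 739.71 kPa.
Footing area = 9.61 m², so allowable column load = 739.71 × 9.61 = 7108.6 kN.

P_all ≈ 7110 kN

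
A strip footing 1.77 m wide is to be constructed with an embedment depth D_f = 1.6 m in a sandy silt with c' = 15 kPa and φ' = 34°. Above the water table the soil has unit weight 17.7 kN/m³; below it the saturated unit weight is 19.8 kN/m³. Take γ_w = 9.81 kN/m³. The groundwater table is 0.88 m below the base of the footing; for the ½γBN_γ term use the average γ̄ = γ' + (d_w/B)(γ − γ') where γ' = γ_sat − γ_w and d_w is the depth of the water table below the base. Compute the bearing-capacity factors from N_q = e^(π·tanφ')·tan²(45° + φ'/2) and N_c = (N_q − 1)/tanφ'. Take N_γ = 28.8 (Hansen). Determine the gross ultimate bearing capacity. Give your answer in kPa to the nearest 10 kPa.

tan34° = 0.6745, so N_q = e^(π×0.6745)·tan²(62°) = 8.323 × 3.537 = 29.44.
N_c = (29.44 − 1)/tan34° = 42.16.
Overburden at base level: q = 17.7 × 1.6 = 28.32 kPa.
The water table is 0.88 m below the base (< B = 1.77 m), so the ½γBN_γ term uses γ̄ = γ' + (d_w/B)(γ − γ') = 9.99 + (0.88/1.77)(17.7 − 9.99) = 13.823 kN/m³.
Cohesion term c·N_c = 15 × 42.164 = 632.46 kPa; surcharge term q·N_q = 28.32 × 29.44 = 833.73 kPa; self-weight term 0.5·γ·B·N_γ = 0.5 × 13.823 × 1.77 × 28.8 = 352.33 kPa.
q_ult = 632.46 + 833.73 + 352.33 = 1818.5 kPa.

q_ult ≈ 1820 kPa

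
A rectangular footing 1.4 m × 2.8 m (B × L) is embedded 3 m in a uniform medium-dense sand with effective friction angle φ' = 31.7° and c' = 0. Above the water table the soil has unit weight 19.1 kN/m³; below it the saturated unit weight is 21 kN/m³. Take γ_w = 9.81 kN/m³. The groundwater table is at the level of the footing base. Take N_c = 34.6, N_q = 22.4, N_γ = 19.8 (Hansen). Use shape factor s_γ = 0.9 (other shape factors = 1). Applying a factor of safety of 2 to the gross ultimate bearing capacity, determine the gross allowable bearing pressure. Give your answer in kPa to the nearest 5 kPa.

q = γ·D_f = 19.1 × 3 = 57.3 kPa.
For the ½γBN_γ term take γ' = 21 − 9.81 = 11.19 kN/m³ (soil below base is submerged).
q·N_q = 57.3 × 22.4 = 1283.5 kPa
0.5·γ·B·N_γ·s_γ = 0.5 × 11.19 × 1.4 × 19.8 × 0.9 = 139.58 kPa
q_ult = 1283.5 + 139.58 = 1423.1 kPa.
q_all = q_ult / FS = 1423.1 / 2 = 711.55 kPa.

q_all ≈ 710 kPa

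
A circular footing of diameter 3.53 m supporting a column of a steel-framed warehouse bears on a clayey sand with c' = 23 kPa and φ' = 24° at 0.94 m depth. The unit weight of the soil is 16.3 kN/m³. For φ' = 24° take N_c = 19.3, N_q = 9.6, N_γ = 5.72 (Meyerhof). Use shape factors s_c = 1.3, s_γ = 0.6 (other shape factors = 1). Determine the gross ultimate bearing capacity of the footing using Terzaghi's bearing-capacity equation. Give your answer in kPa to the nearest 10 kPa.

Effective surcharge at the founding depth q = γ·D_f = 16.3 × 0.94 = 15.322 kPa.
q_ult = c·N_c·s_c + q·N_q + 0.5·γ·B·N_γ·s_γ
     = 23 × 19.3 × 1.3 + 15.322 × 9.6 + 0.5 × 16.3 × 3.53 × 5.72 × 0.6
     = 577.07 + 147.09 + 98.737 = 822.9 kPa.

q_ult ≈ 820 kPa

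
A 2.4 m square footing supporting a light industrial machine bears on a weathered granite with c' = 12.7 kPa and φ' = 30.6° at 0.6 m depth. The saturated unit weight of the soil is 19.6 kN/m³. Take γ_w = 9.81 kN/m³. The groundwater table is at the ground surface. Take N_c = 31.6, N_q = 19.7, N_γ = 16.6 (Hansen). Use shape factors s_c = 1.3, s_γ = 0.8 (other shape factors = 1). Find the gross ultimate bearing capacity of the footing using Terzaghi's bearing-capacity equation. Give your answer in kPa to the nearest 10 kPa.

With the water table at the surface the whole profile is submerged: γ' = 19.6 − 9.81 = 9.79 kN/m³, so q = γ'·D_f = 5.874 kPa; the same γ' applies in the ½γBN_γ term.
q_ult = c·N_c·s_c + q·N_q + 0.5·γ·B·N_γ·s_γ
     = 12.7 × 31.6 × 1.3 + 5.874 × 19.7 + 0.5 × 9.79 × 2.4 × 16.6 × 0.8
     = 521.72 + 115.72 + 156.01 = 793.45 kPa.

q_ult ≈ 790 kPa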